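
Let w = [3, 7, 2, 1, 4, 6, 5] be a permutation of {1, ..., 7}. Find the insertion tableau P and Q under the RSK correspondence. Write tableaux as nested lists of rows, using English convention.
Insert each entry of the permutation into P by Schensted row insertion, recording in Q the position of each new cell.

After inserting 3: P = [[3]].
After inserting 7: P = [[3, 7]].
After inserting 2: P = [[2, 7], [3]].
After inserting 1: P = [[1, 7], [2], [3]].
After inserting 4: P = [[1, 4], [2, 7], [3]].
After inserting 6: P = [[1, 4, 6], [2, 7], [3]].
After inserting 5: P = [[1, 4, 5], [2, 6], [3, 7]].

So P = [[1, 4, 5], [2, 6], [3, 7]], Q = [[1, 2, 6], [3, 5], [4, 7]].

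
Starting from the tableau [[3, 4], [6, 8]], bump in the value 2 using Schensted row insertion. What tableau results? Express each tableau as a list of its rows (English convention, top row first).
In row 1, 2 replaces 3 (the leftmost entry greater than 2); 3 is bumped to row 2. In row 2, 3 replaces 6 (the leftmost entry greater than 3); 6 is bumped to row 3. 6 starts a new row 3. The new tableau is [[2, 4], [3, 8], [6]].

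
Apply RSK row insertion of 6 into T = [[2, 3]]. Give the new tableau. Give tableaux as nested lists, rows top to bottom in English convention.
[[2, 3, 6]]

6 is larger than every entry of row 1, so it is appended to row 1. The new tableau is [[2, 3, 6]].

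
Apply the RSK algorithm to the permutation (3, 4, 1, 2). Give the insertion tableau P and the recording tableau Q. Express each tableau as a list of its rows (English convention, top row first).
Insert each entry of the permutation into P by Schensted row insertion, recording in Q the position of each new cell.

After inserting 3: P = [[3]].
After inserting 4: P = [[3, 4]].
After inserting 1: P = [[1, 4], [3]].
After inserting 2: P = [[1, 2], [3, 4]].

So P = [[1, 2], [3, 4]], Q = [[1, 2], [3, 4]].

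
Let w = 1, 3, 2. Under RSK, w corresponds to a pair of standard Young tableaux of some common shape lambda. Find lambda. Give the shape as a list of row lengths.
Row-insert each entry into an empty tableau.

After inserting 1: P = [[1]].
After inserting 3: P = [[1, 3]].
After inserting 2: P = [[1, 2], [3]].

The final insertion tableau P = [[1, 2], [3]] has shape [2, 1].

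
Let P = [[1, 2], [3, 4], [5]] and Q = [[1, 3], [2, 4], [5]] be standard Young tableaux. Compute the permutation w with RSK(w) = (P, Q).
3 1 5 4 2

Reverse the RSK construction: for i from n down to 1, find the cell of Q containing i, remove the entry at that cell from P, and reverse-bump it up through P; the value ejected from row 1 is w(i).

Step i=5: Q has 5 at row 3, column 1; remove 5 from row 3 of P and reverse-bump: 5 enters row 2 and ejects 4; 4 enters row 1 and ejects 2. So w(5) = 2. P is now [[1, 4], [3, 5]].
Step i=4: Q has 4 at row 2, column 2; remove 5 from row 2 of P and reverse-bump: 5 enters row 1 and ejects 4. So w(4) = 4. P is now [[1, 5], [3]].
Step i=3: Q has 3 at row 1, column 2; remove that cell from P, ejecting 5. So w(3) = 5. P is now [[1], [3]].
Step i=2: Q has 2 at row 2, column 1; remove 3 from row 2 of P and reverse-bump: 3 enters row 1 and ejects 1. So w(2) = 1. P is now [[3]].
Step i=1: Q has 1 at row 1, column 1; remove that cell from P, ejecting 3. So w(1) = 3. P is now [].

So w = 3 1 5 4 2.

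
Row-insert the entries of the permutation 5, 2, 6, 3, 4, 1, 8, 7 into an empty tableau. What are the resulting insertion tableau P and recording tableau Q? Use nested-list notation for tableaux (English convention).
Insert each entry of the permutation into P by Schensted row insertion, recording in Q the position of each new cell.

Insert 5: appended to row 1. P = [[5]].
Insert 2: 2 bumps 5 from row 1; 5 starts row 2. P = [[2], [5]].
Insert 6: appended to row 1. P = [[2, 6], [5]].
Insert 3: 3 bumps 6 from row 1; 6 appends to row 2. P = [[2, 3], [5, 6]].
Insert 4: appended to row 1. P = [[2, 3, 4], [5, 6]].
Insert 1: 1 bumps 2 from row 1; 2 bumps 5 from row 2; 5 starts row 3. P = [[1, 3, 4], [2, 6], [5]].
Insert 8: appended to row 1. P = [[1, 3, 4, 8], [2, 6], [5]].
Insert 7: 7 bumps 8 from row 1; 8 appends to row 2. P = [[1, 3, 4, 7], [2, 6, 8], [5]].

So P = [[1, 3, 4, 7], [2, 6, 8], [5]], Q = [[1, 3, 5, 7], [2, 4, 8], [6]].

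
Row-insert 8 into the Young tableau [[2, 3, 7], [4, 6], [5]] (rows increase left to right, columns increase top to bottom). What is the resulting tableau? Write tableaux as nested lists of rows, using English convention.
8 is larger than every entry of row 1, so it is appended to row 1. The new tableau is [[2, 3, 7, 8], [4, 6], [5]].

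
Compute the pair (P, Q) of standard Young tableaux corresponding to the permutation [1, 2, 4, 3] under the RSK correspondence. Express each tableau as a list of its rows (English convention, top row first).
Insert each entry of the permutation into P by Schensted row insertion, recording in Q the position of each new cell.

Insert 1: appended to row 1. P = [[1]].
Insert 2: appended to row 1. P = [[1, 2]].
Insert 4: appended to row 1. P = [[1, 2, 4]].
Insert 3: 3 bumps 4 from row 1; 4 starts row 2. P = [[1, 2, 3], [4]].

So P = [[1, 2, 3], [4]], Q = [[1, 2, 3], [4]].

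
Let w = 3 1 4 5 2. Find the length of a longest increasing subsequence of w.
3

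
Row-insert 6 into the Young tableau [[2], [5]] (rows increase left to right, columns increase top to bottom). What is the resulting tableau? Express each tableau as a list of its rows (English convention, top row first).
[[2, 6], [5]]

6 is larger than every entry of row 1, so it is appended to row 1. The new tableau is [[2, 6], [5]].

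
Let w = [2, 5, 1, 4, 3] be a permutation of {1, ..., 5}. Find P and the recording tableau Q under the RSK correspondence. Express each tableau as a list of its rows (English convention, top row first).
Insert each entry of the permutation into P by Schensted row insertion, recording in Q the position of each new cell.

After inserting 2: P = [[2]].
After inserting 5: P = [[2, 5]].
After inserting 1: P = [[1, 5], [2]].
After inserting 4: P = [[1, 4], [2, 5]].
After inserting 3: P = [[1, 3], [2, 4], [5]].

So P = [[1, 3], [2, 4], [5]], Q = [[1, 2], [3, 4], [5]].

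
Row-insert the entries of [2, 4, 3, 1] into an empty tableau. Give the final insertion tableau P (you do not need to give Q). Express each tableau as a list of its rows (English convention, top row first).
P = [[1, 3], [2], [4]]

Insert 2: appended to row 1. P = [[2]].
Insert 4: appended to row 1. P = [[2, 4]].
Insert 3: 3 bumps 4 from row 1; 4 starts row 2. P = [[2, 3], [4]].
Insert 1: 1 bumps 2 from row 1; 2 bumps 4 from row 2; 4 starts row 3. P = [[1, 3], [2], [4]].

So P = [[1, 3], [2], [4]].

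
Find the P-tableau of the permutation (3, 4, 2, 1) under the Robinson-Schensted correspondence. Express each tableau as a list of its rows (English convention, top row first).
Insert 3: appended to row 1. P = [[3]].
Insert 4: appended to row 1. P = [[3, 4]].
Insert 2: 2 bumps 3 from row 1; 3 starts row 2. P = [[2, 4], [3]].
Insert 1: 1 bumps 2 from row 1; 2 bumps 3 from row 2; 3 starts row 3. P = [[1, 4], [2], [3]].

So P = [[1, 4], [2], [3]].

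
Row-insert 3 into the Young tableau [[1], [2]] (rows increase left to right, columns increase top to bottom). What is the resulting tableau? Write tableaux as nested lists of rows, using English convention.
[[1, 3], [2]]

3 is larger than every entry of row 1, so it is appended to row 1. The new tableau is [[1, 3], [2]].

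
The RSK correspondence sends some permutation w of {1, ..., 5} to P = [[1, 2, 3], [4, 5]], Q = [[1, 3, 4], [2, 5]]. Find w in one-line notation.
Reverse the RSK construction: for i from n down to 1, find the cell of Q containing i, remove the entry at that cell from P, and reverse-bump it up through P; the value ejected from row 1 is w(i).

Step i=5: Q has 5 at row 2, column 2; remove 5 from row 2 of P and reverse-bump: 5 enters row 1 and ejects 3. So w(5) = 3. P is now [[1, 2, 5], [4]].
Step i=4: Q has 4 at row 1, column 3; remove that cell from P, ejecting 5. So w(4) = 5. P is now [[1, 2], [4]].
Step i=3: Q has 3 at row 1, column 2; remove that cell from P, ejecting 2. So w(3) = 2. P is now [[1], [4]].
Step i=2: Q has 2 at row 2, column 1; remove 4 from row 2 of P and reverse-bump: 4 enters row 1 and ejects 1. So w(2) = 1. P is now [[4]].
Step i=1: Q has 1 at row 1, column 1; remove that cell from P, ejecting 4. So w(1) = 4. P is now [].

So w = 4 1 2 5 3.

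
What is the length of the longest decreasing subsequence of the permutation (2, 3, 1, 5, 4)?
2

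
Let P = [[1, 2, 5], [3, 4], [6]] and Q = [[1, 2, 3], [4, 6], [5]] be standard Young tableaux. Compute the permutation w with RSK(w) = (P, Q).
Reverse RSK: for i = n, n-1, ..., 1, locate i in Q, remove the corresponding corner cell from P, and reverse-bump its entry up through P; the value ejected from row 1 is w(i).

So w = 3 4 6 5 1 2.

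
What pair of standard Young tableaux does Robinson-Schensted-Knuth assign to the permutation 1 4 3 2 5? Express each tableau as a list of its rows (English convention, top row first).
Insert each entry of the permutation into P by Schensted row insertion, recording in Q the position of each new cell.

Insert 1: appended to row 1. P = [[1]], Q = [[1]].
Insert 4: appended to row 1. P = [[1, 4]], Q = [[1, 2]].
Insert 3: 3 bumps 4 from row 1; 4 starts row 2. P = [[1, 3], [4]], Q = [[1, 2], [3]].
Insert 2: 2 bumps 3 from row 1; 3 bumps 4 from row 2; 4 starts row 3. P = [[1, 2], [3], [4]], Q = [[1, 2], [3], [4]].
Insert 5: appended to row 1. P = [[1, 2, 5], [3], [4]], Q = [[1, 2, 5], [3], [4]].

So P = [[1, 2, 5], [3], [4]], Q = [[1, 2, 5], [3], [4]].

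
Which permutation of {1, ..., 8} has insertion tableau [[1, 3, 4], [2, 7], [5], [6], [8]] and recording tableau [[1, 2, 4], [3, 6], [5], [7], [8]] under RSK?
Reverse the RSK construction: for i from n down to 1, find the cell of Q containing i, remove the entry at that cell from P, and reverse-bump it up through P; the value ejected from row 1 is w(i).

Step i=8: Q has 8 at row 5, column 1; remove 8 from row 5 of P and reverse-bump: 8 enters row 4 and ejects 6; 6 enters row 3 and ejects 5; 5 enters row 2 and ejects 2; 2 enters row 1 and ejects 1. So w(8) = 1. P is now [[2, 3, 4], [5, 7], [6], [8]].
Step i=7: Q has 7 at row 4, column 1; remove 8 from row 4 of P and reverse-bump: 8 enters row 3 and ejects 6; 6 enters row 2 and ejects 5; 5 enters row 1 and ejects 4. So w(7) = 4. P is now [[2, 3, 5], [6, 7], [8]].
Step i=6: Q has 6 at row 2, column 2; remove 7 from row 2 of P and reverse-bump: 7 enters row 1 and ejects 5. So w(6) = 5. P is now [[2, 3, 7], [6], [8]].
Step i=5: Q has 5 at row 3, column 1; remove 8 from row 3 of P and reverse-bump: 8 enters row 2 and ejects 6; 6 enters row 1 and ejects 3. So w(5) = 3. P is now [[2, 6, 7], [8]].
Step i=4: Q has 4 at row 1, column 3; remove that cell from P, ejecting 7. So w(4) = 7. P is now [[2, 6], [8]].
Step i=3: Q has 3 at row 2, column 1; remove 8 from row 2 of P and reverse-bump: 8 enters row 1 and ejects 6. So w(3) = 6. P is now [[2, 8]].
Step i=2: Q has 2 at row 1, column 2; remove that cell from P, ejecting 8. So w(2) = 8. P is now [[2]].
Step i=1: Q has 1 at row 1, column 1; remove that cell from P, ejecting 2. So w(1) = 2. P is now [].

So w = 2 8 6 7 3 5 4 1.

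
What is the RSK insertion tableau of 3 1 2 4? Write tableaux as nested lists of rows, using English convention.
Insert 3: appended to row 1. P = [[3]].
Insert 1: 1 bumps 3 from row 1; 3 starts row 2. P = [[1], [3]].
Insert 2: appended to row 1. P = [[1, 2], [3]].
Insert 4: appended to row 1. P = [[1, 2, 4], [3]].

So P = [[1, 2, 4], [3]].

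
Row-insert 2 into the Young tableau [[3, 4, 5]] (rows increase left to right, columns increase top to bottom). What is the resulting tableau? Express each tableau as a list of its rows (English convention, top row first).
In row 1, 2 replaces 3 (the leftmost entry greater than 2); 3 is bumped to row 2. 3 starts a new row 2. The new tableau is [[2, 4, 5], [3]].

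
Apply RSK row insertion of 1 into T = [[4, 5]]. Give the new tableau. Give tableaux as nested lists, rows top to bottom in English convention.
In row 1, 1 replaces 4 (the leftmost entry greater than 1); 4 is bumped to row 2. 4 starts a new row 2. The new tableau is [[1, 5], [4]].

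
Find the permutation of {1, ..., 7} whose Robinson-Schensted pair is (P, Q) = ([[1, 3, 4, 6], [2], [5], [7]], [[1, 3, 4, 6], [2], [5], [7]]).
7 2 3 5 4 6 1

Reverse the RSK construction: for i from n down to 1, find the cell of Q containing i, remove the entry at that cell from P, and reverse-bump it up through P; the value ejected from row 1 is w(i).

Step i=7: Q has 7 at row 4, column 1; remove 7 from row 4 of P and reverse-bump: 7 enters row 3 and ejects 5; 5 enters row 2 and ejects 2; 2 enters row 1 and ejects 1. So w(7) = 1. P is now [[2, 3, 4, 6], [5], [7]].
Step i=6: Q has 6 at row 1, column 4; remove that cell from P, ejecting 6. So w(6) = 6. P is now [[2, 3, 4], [5], [7]].
Step i=5: Q has 5 at row 3, column 1; remove 7 from row 3 of P and reverse-bump: 7 enters row 2 and ejects 5; 5 enters row 1 and ejects 4. So w(5) = 4. P is now [[2, 3, 5], [7]].
Step i=4: Q has 4 at row 1, column 3; remove that cell from P, ejecting 5. So w(4) = 5. P is now [[2, 3], [7]].
Step i=3: Q has 3 at row 1, column 2; remove that cell from P, ejecting 3. So w(3) = 3. P is now [[2], [7]].
Step i=2: Q has 2 at row 2, column 1; remove 7 from row 2 of P and reverse-bump: 7 enters row 1 and ejects 2. So w(2) = 2. P is now [[7]].
Step i=1: Q has 1 at row 1, column 1; remove that cell from P, ejecting 7. So w(1) = 7. P is now [].

So w = 7 2 3 5 4 6 1.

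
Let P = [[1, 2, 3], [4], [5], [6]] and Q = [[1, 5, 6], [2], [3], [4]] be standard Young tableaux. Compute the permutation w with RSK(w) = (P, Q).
Reverse the RSK construction: for i from n down to 1, find the cell of Q containing i, remove the entry at that cell from P, and reverse-bump it up through P; the value ejected from row 1 is w(i).

Step i=6: Q has 6 at row 1, column 3; remove that cell from P, ejecting 3. So w(6) = 3. P is now [[1, 2], [4], [5], [6]].
Step i=5: Q has 5 at row 1, column 2; remove that cell from P, ejecting 2. So w(5) = 2. P is now [[1], [4], [5], [6]].
Step i=4: Q has 4 at row 4, column 1; remove 6 from row 4 of P and reverse-bump: 6 enters row 3 and ejects 5; 5 enters row 2 and ejects 4; 4 enters row 1 and ejects 1. So w(4) = 1. P is now [[4], [5], [6]].
Step i=3: Q has 3 at row 3, column 1; remove 6 from row 3 of P and reverse-bump: 6 enters row 2 and ejects 5; 5 enters row 1 and ejects 4. So w(3) = 4. P is now [[5], [6]].
Step i=2: Q has 2 at row 2, column 1; remove 6 from row 2 of P and reverse-bump: 6 enters row 1 and ejects 5. So w(2) = 5. P is now [[6]].
Step i=1: Q has 1 at row 1, column 1; remove that cell from P, ejecting 6. So w(1) = 6. P is now [].

So w = 6 5 4 1 2 3.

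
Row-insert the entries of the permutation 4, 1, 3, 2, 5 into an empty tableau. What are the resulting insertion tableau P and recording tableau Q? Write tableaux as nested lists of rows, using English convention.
Insert each entry of the permutation into P by Schensted row insertion, recording in Q the position of each new cell.

Insert 4: appended to row 1. P = [[4]].
Insert 1: 1 bumps 4 from row 1; 4 starts row 2. P = [[1], [4]].
Insert 3: appended to row 1. P = [[1, 3], [4]].
Insert 2: 2 bumps 3 from row 1; 3 bumps 4 from row 2; 4 starts row 3. P = [[1, 2], [3], [4]].
Insert 5: appended to row 1. P = [[1, 2, 5], [3], [4]].

So P = [[1, 2, 5], [3], [4]], Q = [[1, 3, 5], [2], [4]].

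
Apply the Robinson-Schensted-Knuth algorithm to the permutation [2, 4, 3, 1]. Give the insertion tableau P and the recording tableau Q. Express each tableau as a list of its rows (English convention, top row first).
P = [[1, 3], [2], [4]], Q = [[1, 2], [3], [4]]

Insert each entry of the permutation into P by Schensted row insertion, recording in Q the position of each new cell.

Insert 2: appended to row 1. P = [[2]], Q = [[1]].
Insert 4: appended to row 1. P = [[2, 4]], Q = [[1, 2]].
Insert 3: 3 bumps 4 from row 1; 4 starts row 2. P = [[2, 3], [4]], Q = [[1, 2], [3]].
Insert 1: 1 bumps 2 from row 1; 2 bumps 4 from row 2; 4 starts row 3. P = [[1, 3], [2], [4]], Q = [[1, 2], [3], [4]].

So P = [[1, 3], [2], [4]], Q = [[1, 2], [3], [4]].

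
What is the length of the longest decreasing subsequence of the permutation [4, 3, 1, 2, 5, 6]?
3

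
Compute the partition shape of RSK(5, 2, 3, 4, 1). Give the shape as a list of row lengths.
Row-insert each entry into an empty tableau.

After inserting 5: P = [[5]].
After inserting 2: P = [[2], [5]].
After inserting 3: P = [[2, 3], [5]].
After inserting 4: P = [[2, 3, 4], [5]].
After inserting 1: P = [[1, 3, 4], [2], [5]].

The final insertion tableau P = [[1, 3, 4], [2], [5]] has shape [3, 1, 1].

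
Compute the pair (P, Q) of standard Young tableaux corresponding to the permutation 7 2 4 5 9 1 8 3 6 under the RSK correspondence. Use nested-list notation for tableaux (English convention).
Insert each entry of the permutation into P by Schensted row insertion, recording in Q the position of each new cell.

Insert 7: appended to row 1. P = [[7]].
Insert 2: 2 bumps 7 from row 1; 7 starts row 2. P = [[2], [7]].
Insert 4: appended to row 1. P = [[2, 4], [7]].
Insert 5: appended to row 1. P = [[2, 4, 5], [7]].
Insert 9: appended to row 1. P = [[2, 4, 5, 9], [7]].
Insert 1: 1 bumps 2 from row 1; 2 bumps 7 from row 2; 7 starts row 3. P = [[1, 4, 5, 9], [2], [7]].
Insert 8: 8 bumps 9 from row 1; 9 appends to row 2. P = [[1, 4, 5, 8], [2, 9], [7]].
Insert 3: 3 bumps 4 from row 1; 4 bumps 9 from row 2; 9 appends to row 3. P = [[1, 3, 5, 8], [2, 4], [7, 9]].
Insert 6: 6 bumps 8 from row 1; 8 appends to row 2. P = [[1, 3, 5, 6], [2, 4, 8], [7, 9]].

So P = [[1, 3, 5, 6], [2, 4, 8], [7, 9]], Q = [[1, 3, 4, 5], [2, 7, 9], [6, 8]].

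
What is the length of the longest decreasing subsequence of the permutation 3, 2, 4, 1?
3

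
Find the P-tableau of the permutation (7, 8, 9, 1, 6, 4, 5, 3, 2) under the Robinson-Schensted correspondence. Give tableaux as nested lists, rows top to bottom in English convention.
P = [[1, 2, 5], [3, 8, 9], [4], [6], [7]]

Insert 7: appended to row 1. P = [[7]].
Insert 8: appended to row 1. P = [[7, 8]].
Insert 9: appended to row 1. P = [[7, 8, 9]].
Insert 1: 1 bumps 7 from row 1; 7 starts row 2. P = [[1, 8, 9], [7]].
Insert 6: 6 bumps 8 from row 1; 8 appends to row 2. P = [[1, 6, 9], [7, 8]].
Insert 4: 4 bumps 6 from row 1; 6 bumps 7 from row 2; 7 starts row 3. P = [[1, 4, 9], [6, 8], [7]].
Insert 5: 5 bumps 9 from row 1; 9 appends to row 2. P = [[1, 4, 5], [6, 8, 9], [7]].
Insert 3: 3 bumps 4 from row 1; 4 bumps 6 from row 2; 6 bumps 7 from row 3; 7 starts row 4. P = [[1, 3, 5], [4, 8, 9], [6], [7]].
Insert 2: 2 bumps 3 from row 1; 3 bumps 4 from row 2; 4 bumps 6 from row 3; 6 bumps 7 from row 4; 7 starts row 5. P = [[1, 2, 5], [3, 8, 9], [4], [6], [7]].

So P = [[1, 2, 5], [3, 8, 9], [4], [6], [7]].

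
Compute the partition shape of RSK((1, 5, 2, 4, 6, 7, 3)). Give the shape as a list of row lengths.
Row-insert each entry into an empty tableau.

After inserting 1: P = [[1]].
After inserting 5: P = [[1, 5]].
After inserting 2: P = [[1, 2], [5]].
After inserting 4: P = [[1, 2, 4], [5]].
After inserting 6: P = [[1, 2, 4, 6], [5]].
After inserting 7: P = [[1, 2, 4, 6, 7], [5]].
After inserting 3: P = [[1, 2, 3, 6, 7], [4], [5]].

The final insertion tableau P = [[1, 2, 3, 6, 7], [4], [5]] has shape [5, 1, 1].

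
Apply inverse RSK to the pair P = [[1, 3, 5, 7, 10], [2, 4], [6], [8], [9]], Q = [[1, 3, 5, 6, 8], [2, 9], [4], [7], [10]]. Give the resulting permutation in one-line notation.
9 2 8 4 6 7 1 10 5 3

Reverse the RSK construction: for i from n down to 1, find the cell of Q containing i, remove the entry at that cell from P, and reverse-bump it up through P; the value ejected from row 1 is w(i).

Step i=10: Q has 10 at row 5, column 1; remove 9 from row 5 of P and reverse-bump: 9 enters row 4 and ejects 8; 8 enters row 3 and ejects 6; 6 enters row 2 and ejects 4; 4 enters row 1 and ejects 3. So w(10) = 3. P is now [[1, 4, 5, 7, 10], [2, 6], [8], [9]].
Step i=9: Q has 9 at row 2, column 2; remove 6 from row 2 of P and reverse-bump: 6 enters row 1 and ejects 5. So w(9) = 5. P is now [[1, 4, 6, 7, 10], [2], [8], [9]].
Step i=8: Q has 8 at row 1, column 5; remove that cell from P, ejecting 10. So w(8) = 10. P is now [[1, 4, 6, 7], [2], [8], [9]].
Step i=7: Q has 7 at row 4, column 1; remove 9 from row 4 of P and reverse-bump: 9 enters row 3 and ejects 8; 8 enters row 2 and ejects 2; 2 enters row 1 and ejects 1. So w(7) = 1. P is now [[2, 4, 6, 7], [8], [9]].
Step i=6: Q has 6 at row 1, column 4; remove that cell from P, ejecting 7. So w(6) = 7. P is now [[2, 4, 6], [8], [9]].
Step i=5: Q has 5 at row 1, column 3; remove that cell from P, ejecting 6. So w(5) = 6. P is now [[2, 4], [8], [9]].
Step i=4: Q has 4 at row 3, column 1; remove 9 from row 3 of P and reverse-bump: 9 enters row 2 and ejects 8; 8 enters row 1 and ejects 4. So w(4) = 4. P is now [[2, 8], [9]].
Step i=3: Q has 3 at row 1, column 2; remove that cell from P, ejecting 8. So w(3) = 8. P is now [[2], [9]].
Step i=2: Q has 2 at row 2, column 1; remove 9 from row 2 of P and reverse-bump: 9 enters row 1 and ejects 2. So w(2) = 2. P is now [[9]].
Step i=1: Q has 1 at row 1, column 1; remove that cell from P, ejecting 9. So w(1) = 9. P is now [].

So w = 9 2 8 4 6 7 1 10 5 3.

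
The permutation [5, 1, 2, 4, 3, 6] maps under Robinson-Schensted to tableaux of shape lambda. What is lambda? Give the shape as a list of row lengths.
Row-insert each entry into an empty tableau.

After inserting 5: P = [[5]].
After inserting 1: P = [[1], [5]].
After inserting 2: P = [[1, 2], [5]].
After inserting 4: P = [[1, 2, 4], [5]].
After inserting 3: P = [[1, 2, 3], [4], [5]].
After inserting 6: P = [[1, 2, 3, 6], [4], [5]].

The final insertion tableau P = [[1, 2, 3, 6], [4], [5]] has shape [4, 1, 1].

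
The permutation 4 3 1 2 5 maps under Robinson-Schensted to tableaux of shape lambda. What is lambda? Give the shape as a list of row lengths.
[3, 1, 1]

Row-insert each entry into an empty tableau.

After inserting 4: P = [[4]].
After inserting 3: P = [[3], [4]].
After inserting 1: P = [[1], [3], [4]].
After inserting 2: P = [[1, 2], [3], [4]].
After inserting 5: P = [[1, 2, 5], [3], [4]].

The final insertion tableau P = [[1, 2, 5], [3], [4]] has shape [3, 1, 1].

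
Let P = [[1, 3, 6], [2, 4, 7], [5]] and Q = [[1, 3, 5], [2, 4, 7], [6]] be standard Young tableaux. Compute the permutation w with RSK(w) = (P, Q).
Reverse the RSK construction: for i from n down to 1, find the cell of Q containing i, remove the entry at that cell from P, and reverse-bump it up through P; the value ejected from row 1 is w(i).

Step i=7: Q has 7 at row 2, column 3; remove 7 from row 2 of P and reverse-bump: 7 enters row 1 and ejects 6. So w(7) = 6. P is now [[1, 3, 7], [2, 4], [5]].
Step i=6: Q has 6 at row 3, column 1; remove 5 from row 3 of P and reverse-bump: 5 enters row 2 and ejects 4; 4 enters row 1 and ejects 3. So w(6) = 3. P is now [[1, 4, 7], [2, 5]].
Step i=5: Q has 5 at row 1, column 3; remove that cell from P, ejecting 7. So w(5) = 7. P is now [[1, 4], [2, 5]].
Step i=4: Q has 4 at row 2, column 2; remove 5 from row 2 of P and reverse-bump: 5 enters row 1 and ejects 4. So w(4) = 4. P is now [[1, 5], [2]].
Step i=3: Q has 3 at row 1, column 2; remove that cell from P, ejecting 5. So w(3) = 5. P is now [[1], [2]].
Step i=2: Q has 2 at row 2, column 1; remove 2 from row 2 of P and reverse-bump: 2 enters row 1 and ejects 1. So w(2) = 1. P is now [[2]].
Step i=1: Q has 1 at row 1, column 1; remove that cell from P, ejecting 2. So w(1) = 2. P is now [].

So w = 2 1 5 4 7 3 6.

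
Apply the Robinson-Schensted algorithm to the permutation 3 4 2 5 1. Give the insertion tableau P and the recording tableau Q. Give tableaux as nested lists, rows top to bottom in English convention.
Insert each entry of the permutation into P by Schensted row insertion, recording in Q the position of each new cell.

Insert 3: appended to row 1. P = [[3]].
Insert 4: appended to row 1. P = [[3, 4]].
Insert 2: 2 bumps 3 from row 1; 3 starts row 2. P = [[2, 4], [3]].
Insert 5: appended to row 1. P = [[2, 4, 5], [3]].
Insert 1: 1 bumps 2 from row 1; 2 bumps 3 from row 2; 3 starts row 3. P = [[1, 4, 5], [2], [3]].

So P = [[1, 4, 5], [2], [3]], Q = [[1, 2, 4], [3], [5]].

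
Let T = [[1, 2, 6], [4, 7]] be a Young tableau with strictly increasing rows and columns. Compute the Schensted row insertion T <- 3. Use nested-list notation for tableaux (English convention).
In row 1, 3 replaces 6 (the leftmost entry greater than 3); 6 is bumped to row 2. In row 2, 6 replaces 7 (the leftmost entry greater than 6); 7 is bumped to row 3. 7 starts a new row 3. The new tableau is [[1, 2, 3], [4, 6], [7]].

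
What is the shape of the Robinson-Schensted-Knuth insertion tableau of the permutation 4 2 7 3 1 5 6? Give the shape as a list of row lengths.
RSK row insertion gives P = [[1, 3, 5, 6], [2, 7], [4]], which has shape [4, 2, 1].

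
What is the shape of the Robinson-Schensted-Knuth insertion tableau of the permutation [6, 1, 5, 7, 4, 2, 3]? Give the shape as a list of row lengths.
[3, 2, 1, 1]

Row-insert each entry into an empty tableau.

After inserting 6: P = [[6]].
After inserting 1: P = [[1], [6]].
After inserting 5: P = [[1, 5], [6]].
After inserting 7: P = [[1, 5, 7], [6]].
After inserting 4: P = [[1, 4, 7], [5], [6]].
After inserting 2: P = [[1, 2, 7], [4], [5], [6]].
After inserting 3: P = [[1, 2, 3], [4, 7], [5], [6]].

The final insertion tableau P = [[1, 2, 3], [4, 7], [5], [6]] has shape [3, 2, 1, 1].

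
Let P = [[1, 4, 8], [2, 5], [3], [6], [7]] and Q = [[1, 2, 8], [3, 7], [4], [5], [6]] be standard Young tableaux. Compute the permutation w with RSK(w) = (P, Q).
3 7 6 5 2 1 4 8

Reverse the RSK construction: for i from n down to 1, find the cell of Q containing i, remove the entry at that cell from P, and reverse-bump it up through P; the value ejected from row 1 is w(i).

Step i=8: Q has 8 at row 1, column 3; remove that cell from P, ejecting 8. So w(8) = 8. P is now [[1, 4], [2, 5], [3], [6], [7]].
Step i=7: Q has 7 at row 2, column 2; remove 5 from row 2 of P and reverse-bump: 5 enters row 1 and ejects 4. So w(7) = 4. P is now [[1, 5], [2], [3], [6], [7]].
Step i=6: Q has 6 at row 5, column 1; remove 7 from row 5 of P and reverse-bump: 7 enters row 4 and ejects 6; 6 enters row 3 and ejects 3; 3 enters row 2 and ejects 2; 2 enters row 1 and ejects 1. So w(6) = 1. P is now [[2, 5], [3], [6], [7]].
Step i=5: Q has 5 at row 4, column 1; remove 7 from row 4 of P and reverse-bump: 7 enters row 3 and ejects 6; 6 enters row 2 and ejects 3; 3 enters row 1 and ejects 2. So w(5) = 2. P is now [[3, 5], [6], [7]].
Step i=4: Q has 4 at row 3, column 1; remove 7 from row 3 of P and reverse-bump: 7 enters row 2 and ejects 6; 6 enters row 1 and ejects 5. So w(4) = 5. P is now [[3, 6], [7]].
Step i=3: Q has 3 at row 2, column 1; remove 7 from row 2 of P and reverse-bump: 7 enters row 1 and ejects 6. So w(3) = 6. P is now [[3, 7]].
Step i=2: Q has 2 at row 1, column 2; remove that cell from P, ejecting 7. So w(2) = 7. P is now [[3]].
Step i=1: Q has 1 at row 1, column 1; remove that cell from P, ejecting 3. So w(1) = 3. P is now [].

So w = 3 7 6 5 2 1 4 8.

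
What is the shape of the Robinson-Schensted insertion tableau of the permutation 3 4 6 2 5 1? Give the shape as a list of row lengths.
Row-insert each entry into an empty tableau.

After inserting 3: P = [[3]].
After inserting 4: P = [[3, 4]].
After inserting 6: P = [[3, 4, 6]].
After inserting 2: P = [[2, 4, 6], [3]].
After inserting 5: P = [[2, 4, 5], [3, 6]].
After inserting 1: P = [[1, 4, 5], [2, 6], [3]].

The final insertion tableau P = [[1, 4, 5], [2, 6], [3]] has shape [3, 2, 1].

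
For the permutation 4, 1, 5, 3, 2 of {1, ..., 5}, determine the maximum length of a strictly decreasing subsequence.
3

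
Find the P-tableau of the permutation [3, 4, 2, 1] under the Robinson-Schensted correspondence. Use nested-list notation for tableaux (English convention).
Insert 3: appended to row 1. P = [[3]].
Insert 4: appended to row 1. P = [[3, 4]].
Insert 2: 2 bumps 3 from row 1; 3 starts row 2. P = [[2, 4], [3]].
Insert 1: 1 bumps 2 from row 1; 2 bumps 3 from row 2; 3 starts row 3. P = [[1, 4], [2], [3]].

So P = [[1, 4], [2], [3]].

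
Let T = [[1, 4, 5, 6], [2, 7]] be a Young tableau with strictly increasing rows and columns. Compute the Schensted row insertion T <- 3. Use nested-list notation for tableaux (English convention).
[[1, 3, 5, 6], [2, 4], [7]]

In row 1, 3 replaces 4 (the leftmost entry greater than 3); 4 is bumped to row 2. In row 2, 4 replaces 7 (the leftmost entry greater than 4); 7 is bumped to row 3. 7 starts a new row 3. The new tableau is [[1, 3, 5, 6], [2, 4], [7]].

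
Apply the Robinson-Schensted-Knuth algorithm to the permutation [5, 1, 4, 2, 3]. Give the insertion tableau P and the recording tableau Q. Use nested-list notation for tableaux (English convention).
Insert each entry of the permutation into P by Schensted row insertion, recording in Q the position of each new cell.

Insert 5: appended to row 1. P = [[5]], Q = [[1]].
Insert 1: 1 bumps 5 from row 1; 5 starts row 2. P = [[1], [5]], Q = [[1], [2]].
Insert 4: appended to row 1. P = [[1, 4], [5]], Q = [[1, 3], [2]].
Insert 2: 2 bumps 4 from row 1; 4 bumps 5 from row 2; 5 starts row 3. P = [[1, 2], [4], [5]], Q = [[1, 3], [2], [4]].
Insert 3: appended to row 1. P = [[1, 2, 3], [4], [5]], Q = [[1, 3, 5], [2], [4]].

So P = [[1, 2, 3], [4], [5]], Q = [[1, 3, 5], [2], [4]].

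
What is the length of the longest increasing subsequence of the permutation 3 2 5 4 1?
2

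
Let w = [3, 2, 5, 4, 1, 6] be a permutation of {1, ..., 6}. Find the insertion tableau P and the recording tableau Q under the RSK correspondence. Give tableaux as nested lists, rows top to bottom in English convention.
Insert each entry of the permutation into P by Schensted row insertion, recording in Q the position of each new cell.

Insert 3: appended to row 1. P = [[3]].
Insert 2: 2 bumps 3 from row 1; 3 starts row 2. P = [[2], [3]].
Insert 5: appended to row 1. P = [[2, 5], [3]].
Insert 4: 4 bumps 5 from row 1; 5 appends to row 2. P = [[2, 4], [3, 5]].
Insert 1: 1 bumps 2 from row 1; 2 bumps 3 from row 2; 3 starts row 3. P = [[1, 4], [2, 5], [3]].
Insert 6: appended to row 1. P = [[1, 4, 6], [2, 5], [3]].

So P = [[1, 4, 6], [2, 5], [3]], Q = [[1, 3, 6], [2, 4], [5]].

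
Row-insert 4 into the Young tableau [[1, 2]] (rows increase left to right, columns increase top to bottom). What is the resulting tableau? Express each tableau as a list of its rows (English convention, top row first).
[[1, 2, 4]]

4 is larger than every entry of row 1, so it is appended to row 1. The new tableau is [[1, 2, 4]].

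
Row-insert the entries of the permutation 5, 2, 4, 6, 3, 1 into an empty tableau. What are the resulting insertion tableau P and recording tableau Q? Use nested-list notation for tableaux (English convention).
P = [[1, 3, 6], [2], [4], [5]], Q = [[1, 3, 4], [2], [5], [6]]

Insert each entry of the permutation into P by Schensted row insertion, recording in Q the position of each new cell.

After inserting 5: P = [[5]].
After inserting 2: P = [[2], [5]].
After inserting 4: P = [[2, 4], [5]].
After inserting 6: P = [[2, 4, 6], [5]].
After inserting 3: P = [[2, 3, 6], [4], [5]].
After inserting 1: P = [[1, 3, 6], [2], [4], [5]].

So P = [[1, 3, 6], [2], [4], [5]], Q = [[1, 3, 4], [2], [5], [6]].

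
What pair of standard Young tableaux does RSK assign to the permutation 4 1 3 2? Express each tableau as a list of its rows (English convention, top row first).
Insert each entry of the permutation into P by Schensted row insertion, recording in Q the position of each new cell.

Insert 4: appended to row 1. P = [[4]].
Insert 1: 1 bumps 4 from row 1; 4 starts row 2. P = [[1], [4]].
Insert 3: appended to row 1. P = [[1, 3], [4]].
Insert 2: 2 bumps 3 from row 1; 3 bumps 4 from row 2; 4 starts row 3. P = [[1, 2], [3], [4]].

So P = [[1, 2], [3], [4]], Q = [[1, 3], [2], [4]].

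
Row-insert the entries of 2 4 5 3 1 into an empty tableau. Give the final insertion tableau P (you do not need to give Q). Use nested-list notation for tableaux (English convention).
After inserting 2: P = [[2]].
After inserting 4: P = [[2, 4]].
After inserting 5: P = [[2, 4, 5]].
After inserting 3: P = [[2, 3, 5], [4]].
After inserting 1: P = [[1, 3, 5], [2], [4]].

So P = [[1, 3, 5], [2], [4]].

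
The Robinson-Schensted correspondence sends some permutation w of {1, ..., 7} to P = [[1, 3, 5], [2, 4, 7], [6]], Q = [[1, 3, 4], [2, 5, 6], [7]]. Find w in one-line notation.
Reverse the RSK construction: for i from n down to 1, find the cell of Q containing i, remove the entry at that cell from P, and reverse-bump it up through P; the value ejected from row 1 is w(i).

Step i=7: Q has 7 at row 3, column 1; remove 6 from row 3 of P and reverse-bump: 6 enters row 2 and ejects 4; 4 enters row 1 and ejects 3. So w(7) = 3. P is now [[1, 4, 5], [2, 6, 7]].
Step i=6: Q has 6 at row 2, column 3; remove 7 from row 2 of P and reverse-bump: 7 enters row 1 and ejects 5. So w(6) = 5. P is now [[1, 4, 7], [2, 6]].
Step i=5: Q has 5 at row 2, column 2; remove 6 from row 2 of P and reverse-bump: 6 enters row 1 and ejects 4. So w(5) = 4. P is now [[1, 6, 7], [2]].
Step i=4: Q has 4 at row 1, column 3; remove that cell from P, ejecting 7. So w(4) = 7. P is now [[1, 6], [2]].
Step i=3: Q has 3 at row 1, column 2; remove that cell from P, ejecting 6. So w(3) = 6. P is now [[1], [2]].
Step i=2: Q has 2 at row 2, column 1; remove 2 from row 2 of P and reverse-bump: 2 enters row 1 and ejects 1. So w(2) = 1. P is now [[2]].
Step i=1: Q has 1 at row 1, column 1; remove that cell from P, ejecting 2. So w(1) = 2. P is now [].

So w = 2 1 6 7 4 5 3.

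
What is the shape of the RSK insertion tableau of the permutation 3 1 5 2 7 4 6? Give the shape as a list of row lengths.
[4, 3]

RSK row insertion gives P = [[1, 2, 4, 6], [3, 5, 7]], which has shape [4, 3].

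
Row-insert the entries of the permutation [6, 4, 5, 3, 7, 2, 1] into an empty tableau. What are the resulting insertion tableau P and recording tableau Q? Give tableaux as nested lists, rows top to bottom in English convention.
P = [[1, 5, 7], [2], [3], [4], [6]], Q = [[1, 3, 5], [2], [4], [6], [7]]

Insert each entry of the permutation into P by Schensted row insertion, recording in Q the position of each new cell.

After inserting 6: P = [[6]].
After inserting 4: P = [[4], [6]].
After inserting 5: P = [[4, 5], [6]].
After inserting 3: P = [[3, 5], [4], [6]].
After inserting 7: P = [[3, 5, 7], [4], [6]].
After inserting 2: P = [[2, 5, 7], [3], [4], [6]].
After inserting 1: P = [[1, 5, 7], [2], [3], [4], [6]].

So P = [[1, 5, 7], [2], [3], [4], [6]], Q = [[1, 3, 5], [2], [4], [6], [7]].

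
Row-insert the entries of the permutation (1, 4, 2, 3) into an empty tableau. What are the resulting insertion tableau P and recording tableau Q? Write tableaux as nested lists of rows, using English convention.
P = [[1, 2, 3], [4]], Q = [[1, 2, 4], [3]]

Insert each entry of the permutation into P by Schensted row insertion, recording in Q the position of each new cell.

Insert 1: appended to row 1. P = [[1]], Q = [[1]].
Insert 4: appended to row 1. P = [[1, 4]], Q = [[1, 2]].
Insert 2: 2 bumps 4 from row 1; 4 starts row 2. P = [[1, 2], [4]], Q = [[1, 2], [3]].
Insert 3: appended to row 1. P = [[1, 2, 3], [4]], Q = [[1, 2, 4], [3]].

So P = [[1, 2, 3], [4]], Q = [[1, 2, 4], [3]].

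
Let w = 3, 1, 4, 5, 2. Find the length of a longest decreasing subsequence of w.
2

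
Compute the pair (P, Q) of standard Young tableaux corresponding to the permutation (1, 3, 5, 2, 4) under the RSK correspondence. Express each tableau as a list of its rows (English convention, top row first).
Insert each entry of the permutation into P by Schensted row insertion, recording in Q the position of each new cell.

Insert 1: appended to row 1. P = [[1]].
Insert 3: appended to row 1. P = [[1, 3]].
Insert 5: appended to row 1. P = [[1, 3, 5]].
Insert 2: 2 bumps 3 from row 1; 3 starts row 2. P = [[1, 2, 5], [3]].
Insert 4: 4 bumps 5 from row 1; 5 appends to row 2. P = [[1, 2, 4], [3, 5]].

So P = [[1, 2, 4], [3, 5]], Q = [[1, 2, 3], [4, 5]].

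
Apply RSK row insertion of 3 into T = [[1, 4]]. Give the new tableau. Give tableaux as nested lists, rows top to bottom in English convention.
In row 1, 3 replaces 4 (the leftmost entry greater than 3); 4 is bumped to row 2. 4 starts a new row 2. The new tableau is [[1, 3], [4]].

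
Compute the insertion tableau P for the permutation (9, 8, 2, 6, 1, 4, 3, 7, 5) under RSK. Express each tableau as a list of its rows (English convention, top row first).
P = [[1, 3, 5], [2, 4, 7], [6], [8], [9]]

Insert 9: appended to row 1. P = [[9]].
Insert 8: 8 bumps 9 from row 1; 9 starts row 2. P = [[8], [9]].
Insert 2: 2 bumps 8 from row 1; 8 bumps 9 from row 2; 9 starts row 3. P = [[2], [8], [9]].
Insert 6: appended to row 1. P = [[2, 6], [8], [9]].
Insert 1: 1 bumps 2 from row 1; 2 bumps 8 from row 2; 8 bumps 9 from row 3; 9 starts row 4. P = [[1, 6], [2], [8], [9]].
Insert 4: 4 bumps 6 from row 1; 6 appends to row 2. P = [[1, 4], [2, 6], [8], [9]].
Insert 3: 3 bumps 4 from row 1; 4 bumps 6 from row 2; 6 bumps 8 from row 3; 8 bumps 9 from row 4; 9 starts row 5. P = [[1, 3], [2, 4], [6], [8], [9]].
Insert 7: appended to row 1. P = [[1, 3, 7], [2, 4], [6], [8], [9]].
Insert 5: 5 bumps 7 from row 1; 7 appends to row 2. P = [[1, 3, 5], [2, 4, 7], [6], [8], [9]].

So P = [[1, 3, 5], [2, 4, 7], [6], [8], [9]].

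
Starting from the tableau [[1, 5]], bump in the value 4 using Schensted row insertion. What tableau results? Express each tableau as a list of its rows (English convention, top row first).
[[1, 4], [5]]

In row 1, 4 replaces 5 (the leftmost entry greater than 4); 5 is bumped to row 2. 5 starts a new row 2. The new tableau is [[1, 4], [5]].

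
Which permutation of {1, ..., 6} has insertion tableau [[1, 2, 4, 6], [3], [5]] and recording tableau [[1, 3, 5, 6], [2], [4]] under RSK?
Reverse the RSK construction: for i from n down to 1, find the cell of Q containing i, remove the entry at that cell from P, and reverse-bump it up through P; the value ejected from row 1 is w(i).

Step i=6: Q has 6 at row 1, column 4; remove that cell from P, ejecting 6. So w(6) = 6. P is now [[1, 2, 4], [3], [5]].
Step i=5: Q has 5 at row 1, column 3; remove that cell from P, ejecting 4. So w(5) = 4. P is now [[1, 2], [3], [5]].
Step i=4: Q has 4 at row 3, column 1; remove 5 from row 3 of P and reverse-bump: 5 enters row 2 and ejects 3; 3 enters row 1 and ejects 2. So w(4) = 2. P is now [[1, 3], [5]].
Step i=3: Q has 3 at row 1, column 2; remove that cell from P, ejecting 3. So w(3) = 3. P is now [[1], [5]].
Step i=2: Q has 2 at row 2, column 1; remove 5 from row 2 of P and reverse-bump: 5 enters row 1 and ejects 1. So w(2) = 1. P is now [[5]].
Step i=1: Q has 1 at row 1, column 1; remove that cell from P, ejecting 5. So w(1) = 5. P is now [].

So w = 5 1 3 2 4 6.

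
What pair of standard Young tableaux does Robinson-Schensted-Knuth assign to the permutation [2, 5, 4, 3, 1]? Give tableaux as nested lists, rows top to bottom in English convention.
Insert each entry of the permutation into P by Schensted row insertion, recording in Q the position of each new cell.

Insert 2: appended to row 1. P = [[2]].
Insert 5: appended to row 1. P = [[2, 5]].
Insert 4: 4 bumps 5 from row 1; 5 starts row 2. P = [[2, 4], [5]].
Insert 3: 3 bumps 4 from row 1; 4 bumps 5 from row 2; 5 starts row 3. P = [[2, 3], [4], [5]].
Insert 1: 1 bumps 2 from row 1; 2 bumps 4 from row 2; 4 bumps 5 from row 3; 5 starts row 4. P = [[1, 3], [2], [4], [5]].

So P = [[1, 3], [2], [4], [5]], Q = [[1, 2], [3], [4], [5]].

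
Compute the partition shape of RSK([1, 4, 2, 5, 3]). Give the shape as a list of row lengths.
Row-insert each entry into an empty tableau.

After inserting 1: P = [[1]].
After inserting 4: P = [[1, 4]].
After inserting 2: P = [[1, 2], [4]].
After inserting 5: P = [[1, 2, 5], [4]].
After inserting 3: P = [[1, 2, 3], [4, 5]].

The final insertion tableau P = [[1, 2, 3], [4, 5]] has shape [3, 2].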